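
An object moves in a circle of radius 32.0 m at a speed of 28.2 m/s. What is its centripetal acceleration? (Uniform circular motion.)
a_c = v²/r = 28.2²/32.0 = 795.24/32.0 = 24.85 m/s²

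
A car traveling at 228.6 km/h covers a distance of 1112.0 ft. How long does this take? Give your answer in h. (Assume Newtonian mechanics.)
t = d/v (with unit conversion) = 0.001483 h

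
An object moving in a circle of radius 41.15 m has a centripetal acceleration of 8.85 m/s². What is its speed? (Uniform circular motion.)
v = √(a_c × r) = √(8.85 × 41.15) = 19.08 m/s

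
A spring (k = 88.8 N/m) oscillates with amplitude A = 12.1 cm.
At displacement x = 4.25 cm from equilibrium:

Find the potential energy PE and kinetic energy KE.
E_total = ½kA² = ½×88.8×(0.121)² = 0.6501 J
PE = ½kx² = ½×88.8×(0.0425)² = 0.0802 J
KE = E_total − PE = 0.5699 J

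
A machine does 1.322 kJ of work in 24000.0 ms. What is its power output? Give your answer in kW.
P = W/t = 1322 J / 24 s = 55.08 W = 0.05508 kW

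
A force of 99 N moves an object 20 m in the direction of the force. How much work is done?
W = Fd = 99×20 = 1980.0 J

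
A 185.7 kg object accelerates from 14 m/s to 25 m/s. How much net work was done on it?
W_net = ΔKE = ½m(v₂² − v₁²) = ½×185.7×(25² − 14²) = 39832.65 J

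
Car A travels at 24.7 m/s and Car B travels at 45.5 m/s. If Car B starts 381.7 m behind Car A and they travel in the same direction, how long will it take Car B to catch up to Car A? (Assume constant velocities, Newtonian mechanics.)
Relative speed: v_rel = 45.5 - 24.7 = 20.8 m/s
Time to catch: t = d₀/v_rel = 381.7/20.8 = 18.35 s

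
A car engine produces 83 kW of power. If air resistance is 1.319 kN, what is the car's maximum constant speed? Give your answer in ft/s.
P = Fv → v = P/F = 83000 W / 1319 N = 62.93 m/s = 206.5 ft/s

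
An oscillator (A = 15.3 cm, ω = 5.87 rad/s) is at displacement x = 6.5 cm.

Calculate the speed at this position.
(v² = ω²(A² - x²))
v = ω√(A² − x²) = 5.87×√(0.153² − 0.065²) = 0.813 m/s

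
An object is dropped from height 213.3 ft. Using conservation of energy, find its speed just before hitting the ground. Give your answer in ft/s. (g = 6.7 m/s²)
mgh = ½mv² → v = √(2gh) = √(2×6.7×65.01) = 29.52 m/s = 96.84 ft/s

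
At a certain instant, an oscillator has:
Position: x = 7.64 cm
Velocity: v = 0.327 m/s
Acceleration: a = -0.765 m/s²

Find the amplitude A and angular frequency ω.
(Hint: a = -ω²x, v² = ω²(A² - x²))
a = −ω²x → ω = √(|a|/x) = √(0.765/0.0764) = 3.164 rad/s
v² = ω²(A² − x²) → A = √(x² + v²/ω²) = √(0.0764² + 0.327²/3.164²) = 0.1285 m = 12.85 cm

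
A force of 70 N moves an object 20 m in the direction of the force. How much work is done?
W = Fd = 70×20 = 1400.0 J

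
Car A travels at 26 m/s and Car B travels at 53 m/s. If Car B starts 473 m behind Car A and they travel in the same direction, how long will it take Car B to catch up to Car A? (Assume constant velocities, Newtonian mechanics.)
Relative speed: v_rel = 53 - 26 = 27 m/s
Time to catch: t = d₀/v_rel = 473/27 = 17.52 s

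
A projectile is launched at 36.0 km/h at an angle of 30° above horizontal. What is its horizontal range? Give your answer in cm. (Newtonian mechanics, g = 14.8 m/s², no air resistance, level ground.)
R = v₀² sin(2θ) / g (with unit conversion) = 585.2 cm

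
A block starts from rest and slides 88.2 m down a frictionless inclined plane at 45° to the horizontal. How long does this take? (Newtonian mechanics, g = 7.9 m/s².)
a = g sin(θ) = 7.9 × sin(45°) = 5.59 m/s²
t = √(2d/a) = √(2 × 88.2 / 5.59) = 5.62 s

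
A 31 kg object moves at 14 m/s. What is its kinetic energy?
KE = ½mv² = ½×31×14² = 3038.0 J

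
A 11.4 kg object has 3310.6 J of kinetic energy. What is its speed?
KE = ½mv² → v = √(2KE/m) = √(2×3310.6/11.4) = 24.1 m/s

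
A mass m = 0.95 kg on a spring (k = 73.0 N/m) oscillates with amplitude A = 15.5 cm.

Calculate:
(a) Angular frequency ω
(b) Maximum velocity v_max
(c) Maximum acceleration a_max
ω = √(k/m) = √(73.0/0.95) = 8.766 rad/s
v_max = ωA = 8.766×0.155 = 1.359 m/s
a_max = ω²A = 8.766²×0.155 = 11.91 m/s²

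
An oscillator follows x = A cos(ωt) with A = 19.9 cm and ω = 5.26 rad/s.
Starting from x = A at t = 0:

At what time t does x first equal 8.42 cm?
cos(ωt) = x/A = 8.42/19.9 = 0.4231
ωt = arccos(0.4231) = 1.134 rad
t = 1.134/5.26 = 0.2156 s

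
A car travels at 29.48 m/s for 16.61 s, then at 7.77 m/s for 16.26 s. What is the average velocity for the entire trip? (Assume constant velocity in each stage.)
d₁ = v₁t₁ = 29.48 × 16.61 = 489.663 m
d₂ = v₂t₂ = 7.77 × 16.26 = 126.34 m
d_total = 616.0 m, t_total = 32.87 s
v_avg = d_total/t_total = 616.0/32.87 = 18.74 m/s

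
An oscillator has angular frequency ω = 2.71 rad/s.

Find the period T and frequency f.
T = 2π/ω = 2π/2.71 = 2.319 s; f = ω/2π = 0.4313 Hz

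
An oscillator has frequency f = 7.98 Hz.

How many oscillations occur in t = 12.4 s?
n = f×t = 7.98×12.4 = 98.95 oscillations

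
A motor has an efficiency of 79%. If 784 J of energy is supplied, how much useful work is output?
W_out = η × W_in = 0.79 × 784 = 619.36 J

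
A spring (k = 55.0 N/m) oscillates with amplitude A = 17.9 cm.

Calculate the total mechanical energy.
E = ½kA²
E = ½kA² = ½×55.0×(0.179)² = 0.8811 J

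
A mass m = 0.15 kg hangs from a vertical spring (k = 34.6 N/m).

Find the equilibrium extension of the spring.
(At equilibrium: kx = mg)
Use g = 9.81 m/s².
x_eq = mg/k = 0.15×9.81/34.6 = 0.04253 m = 4.253 cm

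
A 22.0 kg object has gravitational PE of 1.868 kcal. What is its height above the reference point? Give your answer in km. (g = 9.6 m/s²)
PE = mgh → h = PE/(mg) = 7816 J / (22 kg × 9.6 m/s²) = 37.01 m = 0.03701 km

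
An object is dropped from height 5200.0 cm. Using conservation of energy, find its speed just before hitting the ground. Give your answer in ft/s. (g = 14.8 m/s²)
mgh = ½mv² → v = √(2gh) = √(2×14.8×52) = 39.23 m/s = 128.7 ft/s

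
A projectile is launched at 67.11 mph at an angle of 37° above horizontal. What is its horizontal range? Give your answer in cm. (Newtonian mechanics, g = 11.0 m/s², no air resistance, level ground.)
R = v₀² sin(2θ) / g (with unit conversion) = 7865.0 cm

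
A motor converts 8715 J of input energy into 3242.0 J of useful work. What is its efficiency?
η = W_out/W_in = 3242.0/8715 = 0.372 = 37.2%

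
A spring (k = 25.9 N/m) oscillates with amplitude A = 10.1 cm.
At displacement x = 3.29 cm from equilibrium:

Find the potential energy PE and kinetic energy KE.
E_total = ½kA² = ½×25.9×(0.101)² = 0.1321 J
PE = ½kx² = ½×25.9×(0.0329)² = 0.01402 J
KE = E_total − PE = 0.1181 J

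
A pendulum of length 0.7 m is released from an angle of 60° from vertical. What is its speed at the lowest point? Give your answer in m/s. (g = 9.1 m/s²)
h = L(1 − cosθ) = 0.7×(1 − cos60°) = 0.35 m
v = √(2gh) = √(2×9.1×0.35) = 2.524 m/s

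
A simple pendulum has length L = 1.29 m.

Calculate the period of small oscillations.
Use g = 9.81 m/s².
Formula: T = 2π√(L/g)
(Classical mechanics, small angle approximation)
T = 2π√(L/g) = 2π√(1.29/9.81) = 2.278 s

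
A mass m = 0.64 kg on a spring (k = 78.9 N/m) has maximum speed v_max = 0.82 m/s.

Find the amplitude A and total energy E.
½mv²_max = ½kA² → A = v_max√(m/k) = 0.82×√(0.64/78.9) = 0.07385 m = 7.385 cm
E = ½mv²_max = ½×0.64×0.82² = 0.2152 J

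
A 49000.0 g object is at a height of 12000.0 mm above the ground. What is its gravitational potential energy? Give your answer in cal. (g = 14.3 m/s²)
PE = mgh = 49 kg × 14.3 m/s² × 12 m = 8408 J = 2010.0 cal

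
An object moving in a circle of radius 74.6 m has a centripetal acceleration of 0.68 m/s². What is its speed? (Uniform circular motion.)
v = √(a_c × r) = √(0.68 × 74.6) = 7.12 m/s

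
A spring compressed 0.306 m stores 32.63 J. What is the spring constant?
PE = ½kx² → k = 2PE/x² = 2×32.63/0.306² = 697.0 N/m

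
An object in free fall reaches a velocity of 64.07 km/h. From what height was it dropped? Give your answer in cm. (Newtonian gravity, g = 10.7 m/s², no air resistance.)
h = v²/(2g) (with unit conversion) = 1480.0 cm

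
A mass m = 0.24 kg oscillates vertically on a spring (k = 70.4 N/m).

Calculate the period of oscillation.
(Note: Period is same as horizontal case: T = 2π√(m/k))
T = 2π√(m/k) = 2π√(0.24/70.4) = 0.3669 s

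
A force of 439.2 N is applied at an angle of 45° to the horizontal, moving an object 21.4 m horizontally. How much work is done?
W = Fd cosθ = 439.2×21.4×cos(45°) = 6646.0 J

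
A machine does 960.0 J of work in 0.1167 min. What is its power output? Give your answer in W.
P = W/t = 960 J / 7.002 s = 137.1 W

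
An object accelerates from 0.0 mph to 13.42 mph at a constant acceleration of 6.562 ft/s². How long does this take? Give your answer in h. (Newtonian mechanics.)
t = (v - v₀)/a (with unit conversion) = 0.0008332 h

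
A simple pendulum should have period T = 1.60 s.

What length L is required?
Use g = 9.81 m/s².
T = 2π√(L/g) → L = g(T/2π)² = 9.81×(1.6/2π)² = 0.6361 m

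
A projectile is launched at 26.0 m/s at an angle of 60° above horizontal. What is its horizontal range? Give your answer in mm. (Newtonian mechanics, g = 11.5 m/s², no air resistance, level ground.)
R = v₀² sin(2θ) / g (with unit conversion) = 50910.0 mm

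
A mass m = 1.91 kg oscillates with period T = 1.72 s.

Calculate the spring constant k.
T = 2π√(m/k) → k = m(2π/T)² = 1.91×(2π/1.72)² = 25.49 N/m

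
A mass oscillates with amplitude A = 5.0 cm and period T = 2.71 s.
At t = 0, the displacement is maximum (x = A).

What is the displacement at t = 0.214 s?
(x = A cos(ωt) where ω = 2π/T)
ω = 2π/T = 2π/2.71 = 2.319 rad/s
x = A cos(ωt) = 5.0×cos(2.319×0.214) = 4.397 cm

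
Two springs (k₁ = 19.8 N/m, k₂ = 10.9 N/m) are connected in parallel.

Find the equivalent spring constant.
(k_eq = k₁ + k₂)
k_eq = k₁ + k₂ = 19.8 + 10.9 = 30.7 N/m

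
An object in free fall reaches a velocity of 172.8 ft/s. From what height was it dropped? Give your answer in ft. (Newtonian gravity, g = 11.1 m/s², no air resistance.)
h = v²/(2g) (with unit conversion) = 410.0 ft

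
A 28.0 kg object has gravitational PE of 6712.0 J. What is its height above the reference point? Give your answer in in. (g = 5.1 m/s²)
PE = mgh → h = PE/(mg) = 6712 J / (28 kg × 5.1 m/s²) = 47 m = 1851.0 in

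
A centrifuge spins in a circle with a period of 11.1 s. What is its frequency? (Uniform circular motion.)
f = 1/T = 1/11.1 = 0.0901 Hz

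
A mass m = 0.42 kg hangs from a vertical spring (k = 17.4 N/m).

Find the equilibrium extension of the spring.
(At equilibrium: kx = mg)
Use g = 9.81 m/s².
x_eq = mg/k = 0.42×9.81/17.4 = 0.2368 m = 23.68 cm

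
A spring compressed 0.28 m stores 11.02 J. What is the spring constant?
PE = ½kx² → k = 2PE/x² = 2×11.02/0.28² = 281.1 N/m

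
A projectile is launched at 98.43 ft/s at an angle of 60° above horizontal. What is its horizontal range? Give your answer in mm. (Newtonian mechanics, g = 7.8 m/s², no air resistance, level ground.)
R = v₀² sin(2θ) / g (with unit conversion) = 99940.0 mm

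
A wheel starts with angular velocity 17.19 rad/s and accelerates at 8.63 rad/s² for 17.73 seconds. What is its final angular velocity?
ω = ω₀ + αt = 17.19 + 8.63 × 17.73 = 170.2 rad/s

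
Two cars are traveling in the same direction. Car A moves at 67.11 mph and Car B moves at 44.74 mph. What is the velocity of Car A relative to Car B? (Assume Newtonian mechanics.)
v_rel = v_A - v_B = 67.11 - 44.74 = 22.37 mph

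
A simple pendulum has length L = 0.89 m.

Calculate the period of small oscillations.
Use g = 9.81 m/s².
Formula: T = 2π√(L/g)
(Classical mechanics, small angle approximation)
T = 2π√(L/g) = 2π√(0.89/9.81) = 1.893 s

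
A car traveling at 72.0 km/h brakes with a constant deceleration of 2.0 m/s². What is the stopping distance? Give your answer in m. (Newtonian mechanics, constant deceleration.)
d = v₀² / (2a) (with unit conversion) = 100.0 m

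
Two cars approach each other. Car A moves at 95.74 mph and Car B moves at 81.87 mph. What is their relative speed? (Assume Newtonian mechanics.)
v_rel = v_A + v_B = 95.74 + 81.87 = 177.6 mph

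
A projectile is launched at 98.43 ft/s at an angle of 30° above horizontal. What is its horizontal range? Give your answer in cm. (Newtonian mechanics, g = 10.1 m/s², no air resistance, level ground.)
R = v₀² sin(2θ) / g (with unit conversion) = 7718.0 cm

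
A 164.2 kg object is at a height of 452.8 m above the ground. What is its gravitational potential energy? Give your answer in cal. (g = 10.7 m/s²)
PE = mgh = 164.2 kg × 10.7 m/s² × 452.8 m = 7.955e+05 J = 190100.0 cal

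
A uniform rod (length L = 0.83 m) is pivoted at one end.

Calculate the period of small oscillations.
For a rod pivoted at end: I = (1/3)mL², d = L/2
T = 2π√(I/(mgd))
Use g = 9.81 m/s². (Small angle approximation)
I/m = (1/3)L² = 0.2296 m²; d = L/2 = 0.415 m
T = 2π√(I/(mgd)) = 2π√(0.2296/(9.81×0.415)) = 1.492 s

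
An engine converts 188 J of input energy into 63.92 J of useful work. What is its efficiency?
η = W_out/W_in = 63.92/188 = 0.34 = 34.0%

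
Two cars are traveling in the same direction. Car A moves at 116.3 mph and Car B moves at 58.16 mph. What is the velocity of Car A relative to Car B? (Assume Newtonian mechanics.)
v_rel = v_A - v_B = 116.3 - 58.16 = 58.14 mph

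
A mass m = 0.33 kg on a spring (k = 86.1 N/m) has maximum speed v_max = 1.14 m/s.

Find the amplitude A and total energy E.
½mv²_max = ½kA² → A = v_max√(m/k) = 1.14×√(0.33/86.1) = 0.07058 m = 7.058 cm
E = ½mv²_max = ½×0.33×1.14² = 0.2144 J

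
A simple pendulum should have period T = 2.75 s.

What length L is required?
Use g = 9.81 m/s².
T = 2π√(L/g) → L = g(T/2π)² = 9.81×(2.75/2π)² = 1.879 m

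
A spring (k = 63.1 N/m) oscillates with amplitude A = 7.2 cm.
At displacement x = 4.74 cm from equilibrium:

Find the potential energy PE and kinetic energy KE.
E_total = ½kA² = ½×63.1×(0.072)² = 0.1636 J
PE = ½kx² = ½×63.1×(0.0474)² = 0.07089 J
KE = E_total − PE = 0.09267 J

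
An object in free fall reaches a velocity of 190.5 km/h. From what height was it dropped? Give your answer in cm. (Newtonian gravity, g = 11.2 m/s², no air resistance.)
h = v²/(2g) (with unit conversion) = 12500.0 cm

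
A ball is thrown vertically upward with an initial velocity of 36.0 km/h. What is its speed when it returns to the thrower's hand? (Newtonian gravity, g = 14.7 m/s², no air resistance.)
By conservation of energy, the ball returns at the same speed = 36.0 km/h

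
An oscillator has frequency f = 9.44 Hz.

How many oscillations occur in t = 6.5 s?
n = f×t = 9.44×6.5 = 61.36 oscillations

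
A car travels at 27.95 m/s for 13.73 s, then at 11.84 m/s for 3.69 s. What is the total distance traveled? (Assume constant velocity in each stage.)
d₁ = v₁t₁ = 27.95 × 13.73 = 383.753 m
d₂ = v₂t₂ = 11.84 × 3.69 = 43.6896 m
d_total = 383.753 + 43.6896 = 427.44 m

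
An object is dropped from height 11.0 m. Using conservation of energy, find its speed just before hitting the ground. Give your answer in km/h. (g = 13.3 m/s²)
mgh = ½mv² → v = √(2gh) = √(2×13.3×11) = 17.11 m/s = 61.58 km/h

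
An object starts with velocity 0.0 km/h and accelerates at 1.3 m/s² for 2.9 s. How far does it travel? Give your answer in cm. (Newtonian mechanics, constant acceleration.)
d = v₀t + ½at² (with unit conversion) = 546.6 cm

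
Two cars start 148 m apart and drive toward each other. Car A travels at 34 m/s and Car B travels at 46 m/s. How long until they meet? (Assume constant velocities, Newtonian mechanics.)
Combined speed: v_combined = 34 + 46 = 80 m/s
Time to meet: t = d/80 = 148/80 = 1.85 s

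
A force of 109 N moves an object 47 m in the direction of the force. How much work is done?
W = Fd = 109×47 = 5123.0 J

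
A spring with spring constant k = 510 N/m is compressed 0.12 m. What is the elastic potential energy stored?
PE = ½kx² = ½×510×0.12² = 3.672 J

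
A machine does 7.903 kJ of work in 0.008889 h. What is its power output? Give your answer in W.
P = W/t = 7903 J / 32 s = 247 W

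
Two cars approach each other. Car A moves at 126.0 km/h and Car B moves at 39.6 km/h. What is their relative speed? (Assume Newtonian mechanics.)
v_rel = v_A + v_B = 126.0 + 39.6 = 165.6 km/h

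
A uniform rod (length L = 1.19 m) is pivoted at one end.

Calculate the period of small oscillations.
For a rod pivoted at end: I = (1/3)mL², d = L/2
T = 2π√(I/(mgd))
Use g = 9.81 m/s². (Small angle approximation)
I/m = (1/3)L² = 0.472 m²; d = L/2 = 0.595 m
T = 2π√(I/(mgd)) = 2π√(0.472/(9.81×0.595)) = 1.787 s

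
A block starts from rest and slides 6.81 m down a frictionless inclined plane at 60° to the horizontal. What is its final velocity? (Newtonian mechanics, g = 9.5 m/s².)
a = g sin(θ) = 9.5 × sin(60°) = 8.23 m/s²
v = √(2ad) = √(2 × 8.23 × 6.81) = 10.59 m/s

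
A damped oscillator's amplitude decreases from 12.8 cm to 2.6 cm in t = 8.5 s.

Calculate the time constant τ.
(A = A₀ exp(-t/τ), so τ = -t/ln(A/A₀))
A/A₀ = 2.6/12.8 = 0.2031; ln(A/A₀) = -1.594
τ = −t/ln(A/A₀) = −8.5/-1.594 = 5.333 s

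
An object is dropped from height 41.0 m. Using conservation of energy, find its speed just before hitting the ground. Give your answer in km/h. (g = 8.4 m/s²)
mgh = ½mv² → v = √(2gh) = √(2×8.4×41) = 26.24 m/s = 94.48 km/h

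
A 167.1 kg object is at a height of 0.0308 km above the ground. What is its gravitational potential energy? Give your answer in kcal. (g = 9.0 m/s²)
PE = mgh = 167.1 kg × 9.0 m/s² × 30.8 m = 4.632e+04 J = 11.07 kcal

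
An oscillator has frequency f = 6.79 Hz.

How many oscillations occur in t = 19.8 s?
n = f×t = 6.79×19.8 = 134.4 oscillations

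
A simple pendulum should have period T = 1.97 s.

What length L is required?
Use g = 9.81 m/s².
T = 2π√(L/g) → L = g(T/2π)² = 9.81×(1.97/2π)² = 0.9644 m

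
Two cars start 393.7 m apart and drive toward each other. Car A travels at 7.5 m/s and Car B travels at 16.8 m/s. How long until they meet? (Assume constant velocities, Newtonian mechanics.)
Combined speed: v_combined = 7.5 + 16.8 = 24.3 m/s
Time to meet: t = d/24.3 = 393.7/24.3 = 16.2 s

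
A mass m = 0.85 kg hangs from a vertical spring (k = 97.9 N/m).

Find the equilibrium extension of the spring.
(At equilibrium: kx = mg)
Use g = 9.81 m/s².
x_eq = mg/k = 0.85×9.81/97.9 = 0.08517 m = 8.517 cm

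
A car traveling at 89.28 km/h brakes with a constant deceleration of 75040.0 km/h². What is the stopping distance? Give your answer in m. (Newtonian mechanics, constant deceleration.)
d = v₀² / (2a) (with unit conversion) = 53.11 m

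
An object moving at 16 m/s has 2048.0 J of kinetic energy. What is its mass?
KE = ½mv² → m = 2KE/v² = 2×2048.0/16² = 16.0 kg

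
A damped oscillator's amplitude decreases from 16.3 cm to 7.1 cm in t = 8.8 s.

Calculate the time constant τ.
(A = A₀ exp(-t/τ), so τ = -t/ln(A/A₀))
A/A₀ = 7.1/16.3 = 0.4356; ln(A/A₀) = -0.8311
τ = −t/ln(A/A₀) = −8.8/-0.8311 = 10.59 s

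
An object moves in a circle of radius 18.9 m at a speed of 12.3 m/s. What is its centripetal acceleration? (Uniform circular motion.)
a_c = v²/r = 12.3²/18.9 = 151.29/18.9 = 8.0 m/s²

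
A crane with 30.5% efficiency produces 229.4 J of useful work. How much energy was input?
W_in = W_out/η = 229.4/0.305 = 752.13 J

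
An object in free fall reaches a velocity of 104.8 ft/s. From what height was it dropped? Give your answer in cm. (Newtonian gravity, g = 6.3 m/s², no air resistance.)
h = v²/(2g) (with unit conversion) = 8098.0 cm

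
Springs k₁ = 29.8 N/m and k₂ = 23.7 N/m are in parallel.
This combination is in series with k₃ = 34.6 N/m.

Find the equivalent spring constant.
k₁₂ = k₁ + k₂ = 53.5 N/m (parallel)
1/k_eq = 1/k₁₂ + 1/k₃ → k_eq = 21.01 N/m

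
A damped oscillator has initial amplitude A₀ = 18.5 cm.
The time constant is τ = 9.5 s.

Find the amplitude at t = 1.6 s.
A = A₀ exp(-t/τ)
A = A₀ exp(−t/τ) = 18.5×exp(−1.6/9.5) = 15.63 cm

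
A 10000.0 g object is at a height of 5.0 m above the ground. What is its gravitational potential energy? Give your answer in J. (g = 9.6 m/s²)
PE = mgh = 10 kg × 9.6 m/s² × 5 m = 480 J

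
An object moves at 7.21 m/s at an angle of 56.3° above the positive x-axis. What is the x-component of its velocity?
vₓ = v cos(θ) = 7.21 × cos(56.3°) = 4.0 m/s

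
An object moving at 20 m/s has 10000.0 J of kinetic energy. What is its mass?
KE = ½mv² → m = 2KE/v² = 2×10000.0/20² = 50.0 kg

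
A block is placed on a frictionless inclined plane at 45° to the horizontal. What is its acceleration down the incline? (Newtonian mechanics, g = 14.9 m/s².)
a = g sin(θ) = 14.9 × sin(45°) = 14.9 × 0.7071 = 10.54 m/s²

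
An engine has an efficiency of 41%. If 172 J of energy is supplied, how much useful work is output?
W_out = η × W_in = 0.41 × 172 = 70.52 J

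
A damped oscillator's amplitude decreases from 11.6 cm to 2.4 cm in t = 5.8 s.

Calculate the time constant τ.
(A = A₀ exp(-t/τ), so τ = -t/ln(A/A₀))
A/A₀ = 2.4/11.6 = 0.2069; ln(A/A₀) = -1.576
τ = −t/ln(A/A₀) = −5.8/-1.576 = 3.681 s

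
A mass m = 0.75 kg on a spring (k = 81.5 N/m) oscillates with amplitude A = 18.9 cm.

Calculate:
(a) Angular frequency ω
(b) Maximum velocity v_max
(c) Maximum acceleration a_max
ω = √(k/m) = √(81.5/0.75) = 10.42 rad/s
v_max = ωA = 10.42×0.189 = 1.97 m/s
a_max = ω²A = 10.42²×0.189 = 20.54 m/s²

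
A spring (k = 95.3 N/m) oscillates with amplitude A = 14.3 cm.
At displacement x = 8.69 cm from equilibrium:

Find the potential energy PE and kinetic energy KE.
E_total = ½kA² = ½×95.3×(0.143)² = 0.9744 J
PE = ½kx² = ½×95.3×(0.0869)² = 0.3598 J
KE = E_total − PE = 0.6146 J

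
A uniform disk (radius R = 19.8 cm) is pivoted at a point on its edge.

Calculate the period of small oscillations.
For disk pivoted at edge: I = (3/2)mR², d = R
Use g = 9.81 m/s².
I/m = (3/2)R² = 0.05881 m²; d = R = 0.198 m
T = 2π√((3/2)R²/(gR)) = 2π√(3R/(2g)) = 1.093 s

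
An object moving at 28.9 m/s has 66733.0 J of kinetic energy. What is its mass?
KE = ½mv² → m = 2KE/v² = 2×66733.0/28.9² = 159.8 kg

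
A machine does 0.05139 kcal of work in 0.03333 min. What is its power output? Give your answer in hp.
P = W/t = 215 J / 2 s = 107.5 W = 0.1442 hp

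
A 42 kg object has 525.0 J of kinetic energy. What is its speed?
KE = ½mv² → v = √(2KE/m) = √(2×525.0/42) = 5.0 m/s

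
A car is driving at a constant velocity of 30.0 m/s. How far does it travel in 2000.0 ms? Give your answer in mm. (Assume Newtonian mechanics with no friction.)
d = vt (with unit conversion) = 60000.0 mm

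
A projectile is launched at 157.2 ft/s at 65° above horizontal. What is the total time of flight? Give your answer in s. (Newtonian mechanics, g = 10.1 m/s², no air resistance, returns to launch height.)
T = 2v₀sin(θ)/g (with unit conversion) = 8.599 s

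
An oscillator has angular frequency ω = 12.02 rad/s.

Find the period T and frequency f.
T = 2π/ω = 2π/12.02 = 0.5227 s; f = ω/2π = 1.913 Hz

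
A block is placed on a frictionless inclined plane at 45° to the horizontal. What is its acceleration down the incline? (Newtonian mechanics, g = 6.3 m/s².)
a = g sin(θ) = 6.3 × sin(45°) = 6.3 × 0.7071 = 4.45 m/s²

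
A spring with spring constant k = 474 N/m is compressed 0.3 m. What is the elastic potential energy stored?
PE = ½kx² = ½×474×0.3² = 21.33 J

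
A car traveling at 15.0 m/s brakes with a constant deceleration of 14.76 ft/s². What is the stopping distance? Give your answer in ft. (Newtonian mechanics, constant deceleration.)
d = v₀² / (2a) (with unit conversion) = 82.04 ft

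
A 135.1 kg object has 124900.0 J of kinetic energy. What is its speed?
KE = ½mv² → v = √(2KE/m) = √(2×124900.0/135.1) = 43.0 m/s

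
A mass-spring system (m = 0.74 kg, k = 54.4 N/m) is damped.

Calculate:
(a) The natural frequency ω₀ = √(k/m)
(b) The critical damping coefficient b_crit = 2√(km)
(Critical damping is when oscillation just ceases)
ω₀ = √(k/m) = √(54.4/0.74) = 8.574 rad/s
b_crit = 2√(km) = 2√(54.4×0.74) = 12.69 kg/s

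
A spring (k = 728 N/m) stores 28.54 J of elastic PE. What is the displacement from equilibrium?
PE = ½kx² → x = √(2PE/k) = √(2×28.54/728) = 0.28 m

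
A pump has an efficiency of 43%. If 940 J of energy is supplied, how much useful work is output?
W_out = η × W_in = 0.43 × 940 = 404.2 J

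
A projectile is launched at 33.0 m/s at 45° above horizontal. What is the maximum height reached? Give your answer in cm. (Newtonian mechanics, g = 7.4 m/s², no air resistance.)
H = v₀²sin²(θ)/(2g) (with unit conversion) = 3679.0 cm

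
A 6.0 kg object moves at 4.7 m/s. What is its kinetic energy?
KE = ½mv² = ½×6.0×4.7² = 66.27 J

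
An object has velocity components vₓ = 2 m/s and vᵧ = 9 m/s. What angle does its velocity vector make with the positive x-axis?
θ = arctan(vᵧ/vₓ) = arctan(9/2) = 77.47°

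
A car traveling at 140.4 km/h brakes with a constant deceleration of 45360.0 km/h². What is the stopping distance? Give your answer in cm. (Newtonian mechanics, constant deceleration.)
d = v₀² / (2a) (with unit conversion) = 21730.0 cm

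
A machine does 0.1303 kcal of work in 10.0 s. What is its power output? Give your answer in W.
P = W/t = 545.2 J / 10 s = 54.52 W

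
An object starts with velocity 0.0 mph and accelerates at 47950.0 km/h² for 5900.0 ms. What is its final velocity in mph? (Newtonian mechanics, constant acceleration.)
v = v₀ + at (with unit conversion) = 48.83 mph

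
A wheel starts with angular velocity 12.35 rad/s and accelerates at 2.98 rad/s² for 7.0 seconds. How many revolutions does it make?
θ = ω₀t + ½αt² = 12.35×7.0 + ½×2.98×7.0² = 159.46 rad
Revolutions = θ/(2π) = 159.46/(2π) = 25.38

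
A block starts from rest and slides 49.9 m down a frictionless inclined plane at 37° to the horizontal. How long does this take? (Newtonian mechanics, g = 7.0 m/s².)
a = g sin(θ) = 7.0 × sin(37°) = 4.21 m/s²
t = √(2d/a) = √(2 × 49.9 / 4.21) = 4.87 s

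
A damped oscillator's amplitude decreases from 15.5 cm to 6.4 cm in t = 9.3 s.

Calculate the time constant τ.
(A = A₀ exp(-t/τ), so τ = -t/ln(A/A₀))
A/A₀ = 6.4/15.5 = 0.4129; ln(A/A₀) = -0.8845
τ = −t/ln(A/A₀) = −9.3/-0.8845 = 10.51 s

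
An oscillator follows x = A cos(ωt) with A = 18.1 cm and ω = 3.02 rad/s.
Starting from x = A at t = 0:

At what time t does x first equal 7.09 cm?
cos(ωt) = x/A = 7.09/18.1 = 0.3917
ωt = arccos(0.3917) = 1.168 rad
t = 1.168/3.02 = 0.3869 s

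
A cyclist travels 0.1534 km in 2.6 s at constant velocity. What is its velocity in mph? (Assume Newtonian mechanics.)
v = d/t (with unit conversion) = 132.0 mph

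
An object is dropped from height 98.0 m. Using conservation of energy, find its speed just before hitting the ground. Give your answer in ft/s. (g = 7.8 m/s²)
mgh = ½mv² → v = √(2gh) = √(2×7.8×98) = 39.1 m/s = 128.3 ft/s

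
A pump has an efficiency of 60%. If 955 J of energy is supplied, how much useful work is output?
W_out = η × W_in = 0.6 × 955 = 573.0 J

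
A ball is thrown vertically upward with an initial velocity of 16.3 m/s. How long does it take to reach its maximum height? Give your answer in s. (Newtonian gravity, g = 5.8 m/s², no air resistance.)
t_up = v₀/g = 2.81 s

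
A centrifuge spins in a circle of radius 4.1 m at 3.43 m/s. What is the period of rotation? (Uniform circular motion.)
T = 2πr/v = 2π×4.1/3.43 = 7.51 s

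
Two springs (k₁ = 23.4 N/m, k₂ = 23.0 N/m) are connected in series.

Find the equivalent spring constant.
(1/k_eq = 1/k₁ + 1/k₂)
1/k_eq = 1/23.4 + 1/23.0 = 0.086213; k_eq = 11.6 N/m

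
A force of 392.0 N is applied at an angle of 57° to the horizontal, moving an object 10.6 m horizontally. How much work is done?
W = Fd cosθ = 392.0×10.6×cos(57°) = 2263.1 J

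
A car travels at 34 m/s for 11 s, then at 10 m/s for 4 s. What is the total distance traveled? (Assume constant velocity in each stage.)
d₁ = v₁t₁ = 34 × 11 = 374 m
d₂ = v₂t₂ = 10 × 4 = 40 m
d_total = 374 + 40 = 414 m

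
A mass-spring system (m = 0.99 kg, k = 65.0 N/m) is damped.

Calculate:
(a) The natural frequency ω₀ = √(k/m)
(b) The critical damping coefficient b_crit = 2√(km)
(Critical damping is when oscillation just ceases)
ω₀ = √(k/m) = √(65.0/0.99) = 8.103 rad/s
b_crit = 2√(km) = 2√(65.0×0.99) = 16.04 kg/s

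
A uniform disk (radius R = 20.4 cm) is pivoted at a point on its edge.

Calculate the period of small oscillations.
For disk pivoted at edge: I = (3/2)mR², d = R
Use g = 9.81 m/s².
I/m = (3/2)R² = 0.06242 m²; d = R = 0.204 m
T = 2π√((3/2)R²/(gR)) = 2π√(3R/(2g)) = 1.11 s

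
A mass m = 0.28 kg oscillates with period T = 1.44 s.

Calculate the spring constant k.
T = 2π√(m/k) → k = m(2π/T)² = 0.28×(2π/1.44)² = 5.331 N/m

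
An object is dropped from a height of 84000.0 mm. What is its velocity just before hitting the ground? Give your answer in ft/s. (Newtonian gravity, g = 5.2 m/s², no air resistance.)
v = √(2gh) (with unit conversion) = 96.97 ft/s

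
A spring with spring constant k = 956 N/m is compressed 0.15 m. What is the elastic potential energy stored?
PE = ½kx² = ½×956×0.15² = 10.76 J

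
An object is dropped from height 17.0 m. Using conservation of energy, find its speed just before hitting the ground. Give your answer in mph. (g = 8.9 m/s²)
mgh = ½mv² → v = √(2gh) = √(2×8.9×17) = 17.4 m/s = 38.91 mph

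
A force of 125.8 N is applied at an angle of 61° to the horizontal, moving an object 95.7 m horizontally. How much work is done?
W = Fd cosθ = 125.8×95.7×cos(61°) = 5836.7 J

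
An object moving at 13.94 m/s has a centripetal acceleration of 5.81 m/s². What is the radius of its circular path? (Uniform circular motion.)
r = v²/a_c = 13.94²/5.81 = 33.45 m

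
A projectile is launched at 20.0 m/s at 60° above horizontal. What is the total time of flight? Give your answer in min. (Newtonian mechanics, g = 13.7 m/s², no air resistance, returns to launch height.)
T = 2v₀sin(θ)/g (with unit conversion) = 0.04214 min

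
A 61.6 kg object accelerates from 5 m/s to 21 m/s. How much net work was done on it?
W_net = ΔKE = ½m(v₂² − v₁²) = ½×61.6×(21² − 5²) = 12812.8 J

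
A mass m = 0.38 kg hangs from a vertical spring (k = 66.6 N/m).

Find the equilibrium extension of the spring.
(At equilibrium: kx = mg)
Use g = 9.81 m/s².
x_eq = mg/k = 0.38×9.81/66.6 = 0.05597 m = 5.597 cm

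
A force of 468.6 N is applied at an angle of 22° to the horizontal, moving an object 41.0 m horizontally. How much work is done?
W = Fd cosθ = 468.6×41.0×cos(22°) = 17814.0 J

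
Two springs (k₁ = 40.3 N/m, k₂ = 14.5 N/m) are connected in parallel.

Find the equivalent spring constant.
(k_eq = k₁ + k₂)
k_eq = k₁ + k₂ = 40.3 + 14.5 = 54.8 N/m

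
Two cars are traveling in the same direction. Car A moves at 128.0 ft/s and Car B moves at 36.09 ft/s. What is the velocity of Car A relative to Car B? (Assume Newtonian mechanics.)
v_rel = v_A - v_B = 128.0 - 36.09 = 91.91 ft/s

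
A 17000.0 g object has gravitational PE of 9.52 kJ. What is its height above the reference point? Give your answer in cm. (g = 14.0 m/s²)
PE = mgh → h = PE/(mg) = 9520 J / (17 kg × 14.0 m/s²) = 40 m = 4000.0 cm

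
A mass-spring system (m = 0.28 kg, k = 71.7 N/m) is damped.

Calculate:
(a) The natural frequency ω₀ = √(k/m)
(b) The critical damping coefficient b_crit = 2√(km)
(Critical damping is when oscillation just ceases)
ω₀ = √(k/m) = √(71.7/0.28) = 16 rad/s
b_crit = 2√(km) = 2√(71.7×0.28) = 8.961 kg/s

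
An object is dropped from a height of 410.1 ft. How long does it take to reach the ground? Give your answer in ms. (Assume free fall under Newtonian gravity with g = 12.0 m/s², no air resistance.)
t = √(2h/g) (with unit conversion) = 4564.0 ms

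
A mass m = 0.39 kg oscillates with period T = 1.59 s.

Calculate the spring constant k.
T = 2π√(m/k) → k = m(2π/T)² = 0.39×(2π/1.59)² = 6.09 N/m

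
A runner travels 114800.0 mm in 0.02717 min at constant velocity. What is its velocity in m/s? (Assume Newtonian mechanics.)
v = d/t (with unit conversion) = 70.42 m/s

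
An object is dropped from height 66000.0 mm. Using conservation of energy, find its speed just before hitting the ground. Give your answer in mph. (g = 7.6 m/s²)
mgh = ½mv² → v = √(2gh) = √(2×7.6×66) = 31.67 m/s = 70.85 mph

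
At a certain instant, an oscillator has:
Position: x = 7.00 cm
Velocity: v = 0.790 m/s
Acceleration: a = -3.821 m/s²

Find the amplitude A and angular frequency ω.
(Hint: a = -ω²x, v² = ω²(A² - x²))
a = −ω²x → ω = √(|a|/x) = √(3.821/0.07) = 7.388 rad/s
v² = ω²(A² − x²) → A = √(x² + v²/ω²) = √(0.07² + 0.79²/7.388²) = 0.1278 m = 12.78 cm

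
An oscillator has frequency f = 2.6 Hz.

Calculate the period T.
T = 1/f = 1/2.6 = 0.3846 s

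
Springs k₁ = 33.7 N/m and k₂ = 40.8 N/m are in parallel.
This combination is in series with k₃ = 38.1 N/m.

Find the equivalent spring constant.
k₁₂ = k₁ + k₂ = 74.5 N/m (parallel)
1/k_eq = 1/k₁₂ + 1/k₃ → k_eq = 25.21 N/m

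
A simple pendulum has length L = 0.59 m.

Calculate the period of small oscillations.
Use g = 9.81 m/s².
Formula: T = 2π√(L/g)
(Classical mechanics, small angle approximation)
T = 2π√(L/g) = 2π√(0.59/9.81) = 1.541 s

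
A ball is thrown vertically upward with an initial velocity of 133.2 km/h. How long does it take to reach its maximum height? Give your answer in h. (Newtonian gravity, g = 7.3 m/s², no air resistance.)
t_up = v₀/g (with unit conversion) = 0.001408 h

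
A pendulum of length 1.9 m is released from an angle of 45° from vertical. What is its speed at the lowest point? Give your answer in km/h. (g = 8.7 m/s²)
h = L(1 − cosθ) = 1.9×(1 − cos45°) = 0.5565 m
v = √(2gh) = √(2×8.7×0.5565) = 3.112 m/s = 11.2 km/h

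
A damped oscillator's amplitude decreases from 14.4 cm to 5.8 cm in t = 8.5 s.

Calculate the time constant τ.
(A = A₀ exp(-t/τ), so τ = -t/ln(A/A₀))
A/A₀ = 5.8/14.4 = 0.4028; ln(A/A₀) = -0.9094
τ = −t/ln(A/A₀) = −8.5/-0.9094 = 9.347 s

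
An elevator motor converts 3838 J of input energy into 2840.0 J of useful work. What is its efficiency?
η = W_out/W_in = 2840.0/3838 = 0.74 = 74.0%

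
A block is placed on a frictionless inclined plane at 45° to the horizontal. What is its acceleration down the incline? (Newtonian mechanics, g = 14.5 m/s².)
a = g sin(θ) = 14.5 × sin(45°) = 14.5 × 0.7071 = 10.25 m/s²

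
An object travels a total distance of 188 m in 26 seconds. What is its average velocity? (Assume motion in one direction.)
v_avg = Δd / Δt = 188 / 26 = 7.23 m/s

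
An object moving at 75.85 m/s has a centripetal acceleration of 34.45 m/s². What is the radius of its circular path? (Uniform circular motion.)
r = v²/a_c = 75.85²/34.45 = 167.0 m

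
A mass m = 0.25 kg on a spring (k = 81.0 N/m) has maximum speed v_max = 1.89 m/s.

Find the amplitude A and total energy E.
½mv²_max = ½kA² → A = v_max√(m/k) = 1.89×√(0.25/81.0) = 0.105 m = 10.5 cm
E = ½mv²_max = ½×0.25×1.89² = 0.4465 J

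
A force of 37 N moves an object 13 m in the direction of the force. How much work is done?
W = Fd = 37×13 = 481.0 J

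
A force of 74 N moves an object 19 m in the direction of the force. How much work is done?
W = Fd = 74×19 = 1406.0 J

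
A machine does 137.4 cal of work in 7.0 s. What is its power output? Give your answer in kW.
P = W/t = 574.9 J / 7 s = 82.13 W = 0.08213 kW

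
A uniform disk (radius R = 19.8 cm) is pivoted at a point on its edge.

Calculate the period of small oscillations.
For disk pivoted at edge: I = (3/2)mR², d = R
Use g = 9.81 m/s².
I/m = (3/2)R² = 0.05881 m²; d = R = 0.198 m
T = 2π√((3/2)R²/(gR)) = 2π√(3R/(2g)) = 1.093 s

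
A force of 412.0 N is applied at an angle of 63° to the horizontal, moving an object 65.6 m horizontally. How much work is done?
W = Fd cosθ = 412.0×65.6×cos(63°) = 12270.0 J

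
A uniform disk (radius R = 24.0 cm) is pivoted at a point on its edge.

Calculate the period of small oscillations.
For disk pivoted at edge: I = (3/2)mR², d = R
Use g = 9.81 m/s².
I/m = (3/2)R² = 0.0864 m²; d = R = 0.24 m
T = 2π√((3/2)R²/(gR)) = 2π√(3R/(2g)) = 1.204 s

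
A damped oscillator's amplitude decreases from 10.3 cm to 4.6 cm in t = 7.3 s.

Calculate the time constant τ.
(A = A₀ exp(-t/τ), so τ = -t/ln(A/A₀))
A/A₀ = 4.6/10.3 = 0.4466; ln(A/A₀) = -0.8061
τ = −t/ln(A/A₀) = −7.3/-0.8061 = 9.056 s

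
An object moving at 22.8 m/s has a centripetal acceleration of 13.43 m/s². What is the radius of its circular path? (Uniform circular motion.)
r = v²/a_c = 22.8²/13.43 = 38.71 m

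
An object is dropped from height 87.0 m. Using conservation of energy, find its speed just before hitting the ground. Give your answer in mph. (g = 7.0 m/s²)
mgh = ½mv² → v = √(2gh) = √(2×7.0×87) = 34.9 m/s = 78.07 mph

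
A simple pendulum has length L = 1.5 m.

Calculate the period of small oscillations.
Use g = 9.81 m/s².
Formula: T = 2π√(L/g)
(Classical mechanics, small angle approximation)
T = 2π√(L/g) = 2π√(1.5/9.81) = 2.457 s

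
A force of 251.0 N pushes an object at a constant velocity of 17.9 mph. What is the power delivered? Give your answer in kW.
P = Fv = 251 N × 8.002 m/s = 2009 W = 2.009 kW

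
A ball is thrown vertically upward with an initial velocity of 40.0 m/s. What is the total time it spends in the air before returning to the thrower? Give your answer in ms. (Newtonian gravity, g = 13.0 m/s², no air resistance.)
t_total = 2v₀/g (with unit conversion) = 6154.0 ms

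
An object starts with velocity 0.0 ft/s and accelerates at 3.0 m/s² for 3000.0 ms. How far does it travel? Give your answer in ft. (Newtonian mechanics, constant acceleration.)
d = v₀t + ½at² (with unit conversion) = 44.29 ft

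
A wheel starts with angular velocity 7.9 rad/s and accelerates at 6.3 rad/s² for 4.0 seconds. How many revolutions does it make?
θ = ω₀t + ½αt² = 7.9×4.0 + ½×6.3×4.0² = 82.0 rad
Revolutions = θ/(2π) = 82.0/(2π) = 13.05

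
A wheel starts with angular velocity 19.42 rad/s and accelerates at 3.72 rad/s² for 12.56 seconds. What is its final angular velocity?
ω = ω₀ + αt = 19.42 + 3.72 × 12.56 = 66.14 rad/s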